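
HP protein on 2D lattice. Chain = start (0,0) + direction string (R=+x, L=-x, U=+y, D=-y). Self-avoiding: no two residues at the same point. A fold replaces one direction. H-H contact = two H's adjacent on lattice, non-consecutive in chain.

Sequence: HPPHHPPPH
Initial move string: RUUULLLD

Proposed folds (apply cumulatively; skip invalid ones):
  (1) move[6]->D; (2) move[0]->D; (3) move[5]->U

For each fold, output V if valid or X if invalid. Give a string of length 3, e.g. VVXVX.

Answer: VXX

Derivation:
Initial: RUUULLLD -> [(0, 0), (1, 0), (1, 1), (1, 2), (1, 3), (0, 3), (-1, 3), (-2, 3), (-2, 2)]
Fold 1: move[6]->D => RUUULLDD VALID
Fold 2: move[0]->D => DUUULLDD INVALID (collision), skipped
Fold 3: move[5]->U => RUUULUDD INVALID (collision), skipped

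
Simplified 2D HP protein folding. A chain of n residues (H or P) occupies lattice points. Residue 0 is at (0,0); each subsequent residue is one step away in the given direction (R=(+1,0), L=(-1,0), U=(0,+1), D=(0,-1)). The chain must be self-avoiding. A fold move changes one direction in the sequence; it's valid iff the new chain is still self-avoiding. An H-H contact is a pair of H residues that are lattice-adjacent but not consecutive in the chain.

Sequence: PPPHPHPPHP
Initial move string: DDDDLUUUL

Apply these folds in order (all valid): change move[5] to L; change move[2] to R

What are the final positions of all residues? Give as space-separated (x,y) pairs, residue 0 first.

Initial moves: DDDDLUUUL
Fold: move[5]->L => DDDDLLUUL (positions: [(0, 0), (0, -1), (0, -2), (0, -3), (0, -4), (-1, -4), (-2, -4), (-2, -3), (-2, -2), (-3, -2)])
Fold: move[2]->R => DDRDLLUUL (positions: [(0, 0), (0, -1), (0, -2), (1, -2), (1, -3), (0, -3), (-1, -3), (-1, -2), (-1, -1), (-2, -1)])

Answer: (0,0) (0,-1) (0,-2) (1,-2) (1,-3) (0,-3) (-1,-3) (-1,-2) (-1,-1) (-2,-1)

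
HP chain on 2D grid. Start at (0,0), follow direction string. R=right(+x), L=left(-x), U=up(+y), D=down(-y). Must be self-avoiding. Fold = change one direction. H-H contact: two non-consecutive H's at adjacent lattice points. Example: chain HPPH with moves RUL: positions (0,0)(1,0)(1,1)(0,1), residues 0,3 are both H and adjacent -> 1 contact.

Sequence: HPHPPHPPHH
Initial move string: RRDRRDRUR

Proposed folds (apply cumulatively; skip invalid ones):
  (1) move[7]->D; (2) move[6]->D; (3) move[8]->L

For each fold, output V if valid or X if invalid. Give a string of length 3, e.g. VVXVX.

Initial: RRDRRDRUR -> [(0, 0), (1, 0), (2, 0), (2, -1), (3, -1), (4, -1), (4, -2), (5, -2), (5, -1), (6, -1)]
Fold 1: move[7]->D => RRDRRDRDR VALID
Fold 2: move[6]->D => RRDRRDDDR VALID
Fold 3: move[8]->L => RRDRRDDDL VALID

Answer: VVV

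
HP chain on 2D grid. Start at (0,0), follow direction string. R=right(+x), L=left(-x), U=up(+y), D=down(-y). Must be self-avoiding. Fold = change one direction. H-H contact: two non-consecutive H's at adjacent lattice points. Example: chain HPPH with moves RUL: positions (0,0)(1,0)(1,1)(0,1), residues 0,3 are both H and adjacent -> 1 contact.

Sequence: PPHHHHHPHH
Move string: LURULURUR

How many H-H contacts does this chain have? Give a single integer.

Positions: [(0, 0), (-1, 0), (-1, 1), (0, 1), (0, 2), (-1, 2), (-1, 3), (0, 3), (0, 4), (1, 4)]
H-H contact: residue 2 @(-1,1) - residue 5 @(-1, 2)

Answer: 1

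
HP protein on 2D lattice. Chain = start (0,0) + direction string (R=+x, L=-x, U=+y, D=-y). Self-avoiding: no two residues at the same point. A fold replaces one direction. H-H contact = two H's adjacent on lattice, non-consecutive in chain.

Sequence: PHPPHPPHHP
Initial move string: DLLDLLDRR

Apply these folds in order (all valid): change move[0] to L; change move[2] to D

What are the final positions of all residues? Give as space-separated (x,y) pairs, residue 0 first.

Initial moves: DLLDLLDRR
Fold: move[0]->L => LLLDLLDRR (positions: [(0, 0), (-1, 0), (-2, 0), (-3, 0), (-3, -1), (-4, -1), (-5, -1), (-5, -2), (-4, -2), (-3, -2)])
Fold: move[2]->D => LLDDLLDRR (positions: [(0, 0), (-1, 0), (-2, 0), (-2, -1), (-2, -2), (-3, -2), (-4, -2), (-4, -3), (-3, -3), (-2, -3)])

Answer: (0,0) (-1,0) (-2,0) (-2,-1) (-2,-2) (-3,-2) (-4,-2) (-4,-3) (-3,-3) (-2,-3)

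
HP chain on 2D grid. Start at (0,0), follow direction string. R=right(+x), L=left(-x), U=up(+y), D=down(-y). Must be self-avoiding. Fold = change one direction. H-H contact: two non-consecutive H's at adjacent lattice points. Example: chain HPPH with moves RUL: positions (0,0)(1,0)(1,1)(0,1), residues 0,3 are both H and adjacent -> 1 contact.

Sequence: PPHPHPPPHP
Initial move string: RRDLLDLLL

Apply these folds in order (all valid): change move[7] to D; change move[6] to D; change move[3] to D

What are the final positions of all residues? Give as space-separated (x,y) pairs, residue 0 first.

Answer: (0,0) (1,0) (2,0) (2,-1) (2,-2) (1,-2) (1,-3) (1,-4) (1,-5) (0,-5)

Derivation:
Initial moves: RRDLLDLLL
Fold: move[7]->D => RRDLLDLDL (positions: [(0, 0), (1, 0), (2, 0), (2, -1), (1, -1), (0, -1), (0, -2), (-1, -2), (-1, -3), (-2, -3)])
Fold: move[6]->D => RRDLLDDDL (positions: [(0, 0), (1, 0), (2, 0), (2, -1), (1, -1), (0, -1), (0, -2), (0, -3), (0, -4), (-1, -4)])
Fold: move[3]->D => RRDDLDDDL (positions: [(0, 0), (1, 0), (2, 0), (2, -1), (2, -2), (1, -2), (1, -3), (1, -4), (1, -5), (0, -5)])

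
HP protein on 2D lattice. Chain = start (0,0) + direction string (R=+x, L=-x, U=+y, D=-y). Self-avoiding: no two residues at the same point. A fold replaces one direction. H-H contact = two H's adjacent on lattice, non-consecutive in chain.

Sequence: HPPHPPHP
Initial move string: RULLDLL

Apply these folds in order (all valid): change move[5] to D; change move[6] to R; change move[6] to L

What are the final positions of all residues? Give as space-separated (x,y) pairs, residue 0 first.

Answer: (0,0) (1,0) (1,1) (0,1) (-1,1) (-1,0) (-1,-1) (-2,-1)

Derivation:
Initial moves: RULLDLL
Fold: move[5]->D => RULLDDL (positions: [(0, 0), (1, 0), (1, 1), (0, 1), (-1, 1), (-1, 0), (-1, -1), (-2, -1)])
Fold: move[6]->R => RULLDDR (positions: [(0, 0), (1, 0), (1, 1), (0, 1), (-1, 1), (-1, 0), (-1, -1), (0, -1)])
Fold: move[6]->L => RULLDDL (positions: [(0, 0), (1, 0), (1, 1), (0, 1), (-1, 1), (-1, 0), (-1, -1), (-2, -1)])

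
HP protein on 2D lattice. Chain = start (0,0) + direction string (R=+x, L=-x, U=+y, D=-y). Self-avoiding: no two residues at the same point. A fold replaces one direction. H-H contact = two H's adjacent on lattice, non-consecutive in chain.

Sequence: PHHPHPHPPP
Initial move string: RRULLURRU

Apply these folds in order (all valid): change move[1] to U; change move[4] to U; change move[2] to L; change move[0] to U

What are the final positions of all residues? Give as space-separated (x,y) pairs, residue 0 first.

Answer: (0,0) (0,1) (0,2) (-1,2) (-2,2) (-2,3) (-2,4) (-1,4) (0,4) (0,5)

Derivation:
Initial moves: RRULLURRU
Fold: move[1]->U => RUULLURRU (positions: [(0, 0), (1, 0), (1, 1), (1, 2), (0, 2), (-1, 2), (-1, 3), (0, 3), (1, 3), (1, 4)])
Fold: move[4]->U => RUULUURRU (positions: [(0, 0), (1, 0), (1, 1), (1, 2), (0, 2), (0, 3), (0, 4), (1, 4), (2, 4), (2, 5)])
Fold: move[2]->L => RULLUURRU (positions: [(0, 0), (1, 0), (1, 1), (0, 1), (-1, 1), (-1, 2), (-1, 3), (0, 3), (1, 3), (1, 4)])
Fold: move[0]->U => UULLUURRU (positions: [(0, 0), (0, 1), (0, 2), (-1, 2), (-2, 2), (-2, 3), (-2, 4), (-1, 4), (0, 4), (0, 5)])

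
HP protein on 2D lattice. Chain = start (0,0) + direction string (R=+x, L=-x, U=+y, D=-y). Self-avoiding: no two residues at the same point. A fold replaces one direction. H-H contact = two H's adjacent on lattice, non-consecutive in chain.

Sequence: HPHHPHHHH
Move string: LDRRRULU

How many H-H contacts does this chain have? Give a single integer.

Answer: 2

Derivation:
Positions: [(0, 0), (-1, 0), (-1, -1), (0, -1), (1, -1), (2, -1), (2, 0), (1, 0), (1, 1)]
H-H contact: residue 0 @(0,0) - residue 7 @(1, 0)
H-H contact: residue 0 @(0,0) - residue 3 @(0, -1)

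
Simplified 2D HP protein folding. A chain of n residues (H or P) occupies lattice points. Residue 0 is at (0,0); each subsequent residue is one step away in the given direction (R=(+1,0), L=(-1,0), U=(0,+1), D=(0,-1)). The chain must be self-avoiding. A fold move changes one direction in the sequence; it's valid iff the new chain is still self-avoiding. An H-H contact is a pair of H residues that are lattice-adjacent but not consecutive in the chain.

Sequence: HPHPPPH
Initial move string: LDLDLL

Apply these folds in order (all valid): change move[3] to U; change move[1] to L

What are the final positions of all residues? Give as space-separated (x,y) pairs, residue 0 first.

Initial moves: LDLDLL
Fold: move[3]->U => LDLULL (positions: [(0, 0), (-1, 0), (-1, -1), (-2, -1), (-2, 0), (-3, 0), (-4, 0)])
Fold: move[1]->L => LLLULL (positions: [(0, 0), (-1, 0), (-2, 0), (-3, 0), (-3, 1), (-4, 1), (-5, 1)])

Answer: (0,0) (-1,0) (-2,0) (-3,0) (-3,1) (-4,1) (-5,1)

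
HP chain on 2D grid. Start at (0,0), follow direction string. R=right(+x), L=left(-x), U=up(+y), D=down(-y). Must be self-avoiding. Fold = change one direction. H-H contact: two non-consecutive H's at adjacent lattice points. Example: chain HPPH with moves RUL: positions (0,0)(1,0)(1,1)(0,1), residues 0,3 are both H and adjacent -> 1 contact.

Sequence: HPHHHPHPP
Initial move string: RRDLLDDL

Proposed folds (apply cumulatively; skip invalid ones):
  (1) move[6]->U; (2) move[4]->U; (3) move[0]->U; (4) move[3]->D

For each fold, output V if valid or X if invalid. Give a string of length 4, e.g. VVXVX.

Answer: XXXV

Derivation:
Initial: RRDLLDDL -> [(0, 0), (1, 0), (2, 0), (2, -1), (1, -1), (0, -1), (0, -2), (0, -3), (-1, -3)]
Fold 1: move[6]->U => RRDLLDUL INVALID (collision), skipped
Fold 2: move[4]->U => RRDLUDDL INVALID (collision), skipped
Fold 3: move[0]->U => URDLLDDL INVALID (collision), skipped
Fold 4: move[3]->D => RRDDLDDL VALID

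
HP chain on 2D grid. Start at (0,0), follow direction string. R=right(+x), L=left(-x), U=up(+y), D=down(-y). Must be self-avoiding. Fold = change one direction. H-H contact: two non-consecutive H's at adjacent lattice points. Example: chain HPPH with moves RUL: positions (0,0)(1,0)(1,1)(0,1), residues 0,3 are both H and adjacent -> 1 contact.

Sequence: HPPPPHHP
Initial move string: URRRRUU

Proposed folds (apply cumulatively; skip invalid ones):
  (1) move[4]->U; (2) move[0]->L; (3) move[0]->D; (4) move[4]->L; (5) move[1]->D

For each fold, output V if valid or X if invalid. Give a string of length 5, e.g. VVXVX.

Answer: VXVXV

Derivation:
Initial: URRRRUU -> [(0, 0), (0, 1), (1, 1), (2, 1), (3, 1), (4, 1), (4, 2), (4, 3)]
Fold 1: move[4]->U => URRRUUU VALID
Fold 2: move[0]->L => LRRRUUU INVALID (collision), skipped
Fold 3: move[0]->D => DRRRUUU VALID
Fold 4: move[4]->L => DRRRLUU INVALID (collision), skipped
Fold 5: move[1]->D => DDRRUUU VALID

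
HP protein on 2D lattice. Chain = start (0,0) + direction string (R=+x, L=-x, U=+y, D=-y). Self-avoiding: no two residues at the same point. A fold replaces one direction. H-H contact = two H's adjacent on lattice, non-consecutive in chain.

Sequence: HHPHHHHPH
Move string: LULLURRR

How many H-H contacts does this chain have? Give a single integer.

Answer: 1

Derivation:
Positions: [(0, 0), (-1, 0), (-1, 1), (-2, 1), (-3, 1), (-3, 2), (-2, 2), (-1, 2), (0, 2)]
H-H contact: residue 3 @(-2,1) - residue 6 @(-2, 2)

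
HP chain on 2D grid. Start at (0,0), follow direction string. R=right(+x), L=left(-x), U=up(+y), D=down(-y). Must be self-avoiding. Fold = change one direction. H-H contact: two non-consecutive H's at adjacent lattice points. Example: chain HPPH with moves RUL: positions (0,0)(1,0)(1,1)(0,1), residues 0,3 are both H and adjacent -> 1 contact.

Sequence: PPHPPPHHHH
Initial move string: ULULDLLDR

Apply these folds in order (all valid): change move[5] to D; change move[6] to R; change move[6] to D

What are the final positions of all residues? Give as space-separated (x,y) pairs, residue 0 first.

Answer: (0,0) (0,1) (-1,1) (-1,2) (-2,2) (-2,1) (-2,0) (-2,-1) (-2,-2) (-1,-2)

Derivation:
Initial moves: ULULDLLDR
Fold: move[5]->D => ULULDDLDR (positions: [(0, 0), (0, 1), (-1, 1), (-1, 2), (-2, 2), (-2, 1), (-2, 0), (-3, 0), (-3, -1), (-2, -1)])
Fold: move[6]->R => ULULDDRDR (positions: [(0, 0), (0, 1), (-1, 1), (-1, 2), (-2, 2), (-2, 1), (-2, 0), (-1, 0), (-1, -1), (0, -1)])
Fold: move[6]->D => ULULDDDDR (positions: [(0, 0), (0, 1), (-1, 1), (-1, 2), (-2, 2), (-2, 1), (-2, 0), (-2, -1), (-2, -2), (-1, -2)])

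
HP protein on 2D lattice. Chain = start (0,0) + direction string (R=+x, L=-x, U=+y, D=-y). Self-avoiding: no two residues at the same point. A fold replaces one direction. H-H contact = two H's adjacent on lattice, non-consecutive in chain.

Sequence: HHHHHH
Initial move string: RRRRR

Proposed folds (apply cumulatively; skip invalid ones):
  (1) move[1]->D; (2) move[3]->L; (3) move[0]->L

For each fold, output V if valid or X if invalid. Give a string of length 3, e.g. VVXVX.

Answer: VXV

Derivation:
Initial: RRRRR -> [(0, 0), (1, 0), (2, 0), (3, 0), (4, 0), (5, 0)]
Fold 1: move[1]->D => RDRRR VALID
Fold 2: move[3]->L => RDRLR INVALID (collision), skipped
Fold 3: move[0]->L => LDRRR VALID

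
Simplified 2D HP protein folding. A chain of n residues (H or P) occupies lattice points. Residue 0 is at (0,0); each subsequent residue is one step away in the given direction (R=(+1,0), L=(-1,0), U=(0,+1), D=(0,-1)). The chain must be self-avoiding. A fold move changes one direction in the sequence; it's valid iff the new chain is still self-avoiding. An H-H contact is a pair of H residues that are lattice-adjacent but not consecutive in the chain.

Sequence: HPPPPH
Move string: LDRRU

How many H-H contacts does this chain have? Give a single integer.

Positions: [(0, 0), (-1, 0), (-1, -1), (0, -1), (1, -1), (1, 0)]
H-H contact: residue 0 @(0,0) - residue 5 @(1, 0)

Answer: 1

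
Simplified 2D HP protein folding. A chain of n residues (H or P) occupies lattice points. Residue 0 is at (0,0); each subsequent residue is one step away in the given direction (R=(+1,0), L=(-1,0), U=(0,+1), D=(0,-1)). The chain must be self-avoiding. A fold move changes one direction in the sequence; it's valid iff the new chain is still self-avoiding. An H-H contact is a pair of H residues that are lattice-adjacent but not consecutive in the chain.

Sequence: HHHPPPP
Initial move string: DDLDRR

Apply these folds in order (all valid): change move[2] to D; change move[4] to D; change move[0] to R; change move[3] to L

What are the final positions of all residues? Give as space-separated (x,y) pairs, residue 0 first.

Answer: (0,0) (1,0) (1,-1) (1,-2) (0,-2) (0,-3) (1,-3)

Derivation:
Initial moves: DDLDRR
Fold: move[2]->D => DDDDRR (positions: [(0, 0), (0, -1), (0, -2), (0, -3), (0, -4), (1, -4), (2, -4)])
Fold: move[4]->D => DDDDDR (positions: [(0, 0), (0, -1), (0, -2), (0, -3), (0, -4), (0, -5), (1, -5)])
Fold: move[0]->R => RDDDDR (positions: [(0, 0), (1, 0), (1, -1), (1, -2), (1, -3), (1, -4), (2, -4)])
Fold: move[3]->L => RDDLDR (positions: [(0, 0), (1, 0), (1, -1), (1, -2), (0, -2), (0, -3), (1, -3)])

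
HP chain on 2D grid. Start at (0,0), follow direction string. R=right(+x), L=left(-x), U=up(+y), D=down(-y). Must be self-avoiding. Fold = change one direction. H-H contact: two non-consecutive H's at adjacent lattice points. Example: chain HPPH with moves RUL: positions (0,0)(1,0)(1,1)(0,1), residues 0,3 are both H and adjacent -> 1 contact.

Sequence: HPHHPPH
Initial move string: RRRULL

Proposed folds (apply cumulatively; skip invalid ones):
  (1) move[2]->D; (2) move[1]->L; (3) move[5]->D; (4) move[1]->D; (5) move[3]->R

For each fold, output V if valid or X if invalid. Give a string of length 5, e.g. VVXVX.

Initial: RRRULL -> [(0, 0), (1, 0), (2, 0), (3, 0), (3, 1), (2, 1), (1, 1)]
Fold 1: move[2]->D => RRDULL INVALID (collision), skipped
Fold 2: move[1]->L => RLRULL INVALID (collision), skipped
Fold 3: move[5]->D => RRRULD INVALID (collision), skipped
Fold 4: move[1]->D => RDRULL INVALID (collision), skipped
Fold 5: move[3]->R => RRRRLL INVALID (collision), skipped

Answer: XXXXX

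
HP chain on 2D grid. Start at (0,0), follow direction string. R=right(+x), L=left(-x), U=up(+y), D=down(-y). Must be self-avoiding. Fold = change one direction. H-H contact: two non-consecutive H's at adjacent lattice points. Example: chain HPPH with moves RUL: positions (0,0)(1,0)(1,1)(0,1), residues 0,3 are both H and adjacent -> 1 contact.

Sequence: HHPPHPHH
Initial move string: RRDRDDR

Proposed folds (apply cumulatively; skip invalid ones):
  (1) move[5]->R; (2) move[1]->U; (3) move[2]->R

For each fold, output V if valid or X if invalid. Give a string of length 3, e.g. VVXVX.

Answer: VXV

Derivation:
Initial: RRDRDDR -> [(0, 0), (1, 0), (2, 0), (2, -1), (3, -1), (3, -2), (3, -3), (4, -3)]
Fold 1: move[5]->R => RRDRDRR VALID
Fold 2: move[1]->U => RUDRDRR INVALID (collision), skipped
Fold 3: move[2]->R => RRRRDRR VALID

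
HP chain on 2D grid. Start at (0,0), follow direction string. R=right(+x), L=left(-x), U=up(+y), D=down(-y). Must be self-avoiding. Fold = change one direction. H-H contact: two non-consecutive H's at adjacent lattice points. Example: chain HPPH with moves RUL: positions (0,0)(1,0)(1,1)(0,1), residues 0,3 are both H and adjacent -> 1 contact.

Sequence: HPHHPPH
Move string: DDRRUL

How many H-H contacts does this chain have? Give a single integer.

Answer: 1

Derivation:
Positions: [(0, 0), (0, -1), (0, -2), (1, -2), (2, -2), (2, -1), (1, -1)]
H-H contact: residue 3 @(1,-2) - residue 6 @(1, -1)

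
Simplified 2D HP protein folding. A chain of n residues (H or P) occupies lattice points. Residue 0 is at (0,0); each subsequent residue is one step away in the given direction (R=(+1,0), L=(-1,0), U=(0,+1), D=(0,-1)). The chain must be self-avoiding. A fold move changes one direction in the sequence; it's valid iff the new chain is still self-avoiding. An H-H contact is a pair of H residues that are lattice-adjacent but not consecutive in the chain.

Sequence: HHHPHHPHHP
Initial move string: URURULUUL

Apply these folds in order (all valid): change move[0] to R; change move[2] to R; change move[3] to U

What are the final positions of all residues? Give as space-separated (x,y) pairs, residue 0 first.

Initial moves: URURULUUL
Fold: move[0]->R => RRURULUUL (positions: [(0, 0), (1, 0), (2, 0), (2, 1), (3, 1), (3, 2), (2, 2), (2, 3), (2, 4), (1, 4)])
Fold: move[2]->R => RRRRULUUL (positions: [(0, 0), (1, 0), (2, 0), (3, 0), (4, 0), (4, 1), (3, 1), (3, 2), (3, 3), (2, 3)])
Fold: move[3]->U => RRRUULUUL (positions: [(0, 0), (1, 0), (2, 0), (3, 0), (3, 1), (3, 2), (2, 2), (2, 3), (2, 4), (1, 4)])

Answer: (0,0) (1,0) (2,0) (3,0) (3,1) (3,2) (2,2) (2,3) (2,4) (1,4)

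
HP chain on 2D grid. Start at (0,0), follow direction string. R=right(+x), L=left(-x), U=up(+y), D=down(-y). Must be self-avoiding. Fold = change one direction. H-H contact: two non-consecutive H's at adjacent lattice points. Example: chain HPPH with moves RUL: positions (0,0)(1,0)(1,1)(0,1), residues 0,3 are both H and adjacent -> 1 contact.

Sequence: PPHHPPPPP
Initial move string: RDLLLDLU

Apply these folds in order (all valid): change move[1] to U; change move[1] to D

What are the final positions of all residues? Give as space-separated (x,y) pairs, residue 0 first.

Answer: (0,0) (1,0) (1,-1) (0,-1) (-1,-1) (-2,-1) (-2,-2) (-3,-2) (-3,-1)

Derivation:
Initial moves: RDLLLDLU
Fold: move[1]->U => RULLLDLU (positions: [(0, 0), (1, 0), (1, 1), (0, 1), (-1, 1), (-2, 1), (-2, 0), (-3, 0), (-3, 1)])
Fold: move[1]->D => RDLLLDLU (positions: [(0, 0), (1, 0), (1, -1), (0, -1), (-1, -1), (-2, -1), (-2, -2), (-3, -2), (-3, -1)])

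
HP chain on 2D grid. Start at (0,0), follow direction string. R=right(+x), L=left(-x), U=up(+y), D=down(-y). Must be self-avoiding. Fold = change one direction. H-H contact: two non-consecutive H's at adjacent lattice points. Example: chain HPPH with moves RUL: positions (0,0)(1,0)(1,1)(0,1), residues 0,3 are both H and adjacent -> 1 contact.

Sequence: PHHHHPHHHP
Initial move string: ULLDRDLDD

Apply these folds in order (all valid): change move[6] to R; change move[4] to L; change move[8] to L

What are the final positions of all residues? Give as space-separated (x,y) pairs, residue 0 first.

Initial moves: ULLDRDLDD
Fold: move[6]->R => ULLDRDRDD (positions: [(0, 0), (0, 1), (-1, 1), (-2, 1), (-2, 0), (-1, 0), (-1, -1), (0, -1), (0, -2), (0, -3)])
Fold: move[4]->L => ULLDLDRDD (positions: [(0, 0), (0, 1), (-1, 1), (-2, 1), (-2, 0), (-3, 0), (-3, -1), (-2, -1), (-2, -2), (-2, -3)])
Fold: move[8]->L => ULLDLDRDL (positions: [(0, 0), (0, 1), (-1, 1), (-2, 1), (-2, 0), (-3, 0), (-3, -1), (-2, -1), (-2, -2), (-3, -2)])

Answer: (0,0) (0,1) (-1,1) (-2,1) (-2,0) (-3,0) (-3,-1) (-2,-1) (-2,-2) (-3,-2)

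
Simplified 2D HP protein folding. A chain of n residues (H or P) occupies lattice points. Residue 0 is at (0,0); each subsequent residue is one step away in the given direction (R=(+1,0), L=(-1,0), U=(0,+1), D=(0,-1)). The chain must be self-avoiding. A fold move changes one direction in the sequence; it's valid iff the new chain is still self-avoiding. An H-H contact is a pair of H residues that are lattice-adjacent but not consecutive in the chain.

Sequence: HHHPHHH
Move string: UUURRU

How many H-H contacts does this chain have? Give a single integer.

Positions: [(0, 0), (0, 1), (0, 2), (0, 3), (1, 3), (2, 3), (2, 4)]
No H-H contacts found.

Answer: 0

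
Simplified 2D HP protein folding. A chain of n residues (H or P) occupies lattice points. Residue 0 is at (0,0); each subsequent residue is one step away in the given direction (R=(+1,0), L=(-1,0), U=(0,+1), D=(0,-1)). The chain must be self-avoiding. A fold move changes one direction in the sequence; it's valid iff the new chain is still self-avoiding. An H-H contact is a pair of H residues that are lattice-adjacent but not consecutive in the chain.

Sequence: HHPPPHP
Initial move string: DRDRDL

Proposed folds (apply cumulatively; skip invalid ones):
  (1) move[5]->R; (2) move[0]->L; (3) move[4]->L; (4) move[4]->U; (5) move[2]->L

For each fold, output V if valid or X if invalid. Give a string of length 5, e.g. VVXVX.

Answer: VXXVX

Derivation:
Initial: DRDRDL -> [(0, 0), (0, -1), (1, -1), (1, -2), (2, -2), (2, -3), (1, -3)]
Fold 1: move[5]->R => DRDRDR VALID
Fold 2: move[0]->L => LRDRDR INVALID (collision), skipped
Fold 3: move[4]->L => DRDRLR INVALID (collision), skipped
Fold 4: move[4]->U => DRDRUR VALID
Fold 5: move[2]->L => DRLRUR INVALID (collision), skipped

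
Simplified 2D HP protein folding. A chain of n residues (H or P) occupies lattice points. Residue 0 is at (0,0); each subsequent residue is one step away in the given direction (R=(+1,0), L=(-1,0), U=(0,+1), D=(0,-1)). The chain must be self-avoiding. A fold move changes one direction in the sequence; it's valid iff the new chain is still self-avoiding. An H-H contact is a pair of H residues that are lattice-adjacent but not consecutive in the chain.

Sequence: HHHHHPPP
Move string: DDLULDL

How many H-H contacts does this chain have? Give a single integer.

Positions: [(0, 0), (0, -1), (0, -2), (-1, -2), (-1, -1), (-2, -1), (-2, -2), (-3, -2)]
H-H contact: residue 1 @(0,-1) - residue 4 @(-1, -1)

Answer: 1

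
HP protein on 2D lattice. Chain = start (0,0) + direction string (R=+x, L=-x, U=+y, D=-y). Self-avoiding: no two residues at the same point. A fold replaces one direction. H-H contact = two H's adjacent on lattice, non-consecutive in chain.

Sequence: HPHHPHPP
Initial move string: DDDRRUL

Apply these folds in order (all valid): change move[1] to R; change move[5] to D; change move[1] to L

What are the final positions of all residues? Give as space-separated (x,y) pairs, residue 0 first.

Initial moves: DDDRRUL
Fold: move[1]->R => DRDRRUL (positions: [(0, 0), (0, -1), (1, -1), (1, -2), (2, -2), (3, -2), (3, -1), (2, -1)])
Fold: move[5]->D => DRDRRDL (positions: [(0, 0), (0, -1), (1, -1), (1, -2), (2, -2), (3, -2), (3, -3), (2, -3)])
Fold: move[1]->L => DLDRRDL (positions: [(0, 0), (0, -1), (-1, -1), (-1, -2), (0, -2), (1, -2), (1, -3), (0, -3)])

Answer: (0,0) (0,-1) (-1,-1) (-1,-2) (0,-2) (1,-2) (1,-3) (0,-3)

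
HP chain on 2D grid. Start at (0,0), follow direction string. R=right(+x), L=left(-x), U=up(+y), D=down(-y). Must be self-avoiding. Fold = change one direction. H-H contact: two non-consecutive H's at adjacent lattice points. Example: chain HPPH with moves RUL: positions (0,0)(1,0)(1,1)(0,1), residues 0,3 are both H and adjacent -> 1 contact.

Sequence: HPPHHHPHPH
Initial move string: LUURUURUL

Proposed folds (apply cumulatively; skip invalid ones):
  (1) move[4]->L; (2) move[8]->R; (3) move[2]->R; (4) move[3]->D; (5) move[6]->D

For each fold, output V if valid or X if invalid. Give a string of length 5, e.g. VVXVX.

Initial: LUURUURUL -> [(0, 0), (-1, 0), (-1, 1), (-1, 2), (0, 2), (0, 3), (0, 4), (1, 4), (1, 5), (0, 5)]
Fold 1: move[4]->L => LUURLURUL INVALID (collision), skipped
Fold 2: move[8]->R => LUURUURUR VALID
Fold 3: move[2]->R => LURRUURUR VALID
Fold 4: move[3]->D => LURDUURUR INVALID (collision), skipped
Fold 5: move[6]->D => LURRUUDUR INVALID (collision), skipped

Answer: XVVXX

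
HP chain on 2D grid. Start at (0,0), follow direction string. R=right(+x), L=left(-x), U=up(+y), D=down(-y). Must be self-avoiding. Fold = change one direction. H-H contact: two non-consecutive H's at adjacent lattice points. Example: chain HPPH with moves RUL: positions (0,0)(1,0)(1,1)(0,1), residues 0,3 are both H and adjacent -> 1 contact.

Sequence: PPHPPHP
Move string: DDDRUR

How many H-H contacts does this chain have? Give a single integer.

Positions: [(0, 0), (0, -1), (0, -2), (0, -3), (1, -3), (1, -2), (2, -2)]
H-H contact: residue 2 @(0,-2) - residue 5 @(1, -2)

Answer: 1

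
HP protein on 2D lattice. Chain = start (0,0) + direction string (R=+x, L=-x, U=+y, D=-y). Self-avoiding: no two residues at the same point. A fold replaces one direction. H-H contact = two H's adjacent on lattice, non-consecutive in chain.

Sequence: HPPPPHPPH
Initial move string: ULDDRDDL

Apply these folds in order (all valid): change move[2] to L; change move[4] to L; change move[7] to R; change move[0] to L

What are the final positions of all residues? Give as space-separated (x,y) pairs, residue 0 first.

Initial moves: ULDDRDDL
Fold: move[2]->L => ULLDRDDL (positions: [(0, 0), (0, 1), (-1, 1), (-2, 1), (-2, 0), (-1, 0), (-1, -1), (-1, -2), (-2, -2)])
Fold: move[4]->L => ULLDLDDL (positions: [(0, 0), (0, 1), (-1, 1), (-2, 1), (-2, 0), (-3, 0), (-3, -1), (-3, -2), (-4, -2)])
Fold: move[7]->R => ULLDLDDR (positions: [(0, 0), (0, 1), (-1, 1), (-2, 1), (-2, 0), (-3, 0), (-3, -1), (-3, -2), (-2, -2)])
Fold: move[0]->L => LLLDLDDR (positions: [(0, 0), (-1, 0), (-2, 0), (-3, 0), (-3, -1), (-4, -1), (-4, -2), (-4, -3), (-3, -3)])

Answer: (0,0) (-1,0) (-2,0) (-3,0) (-3,-1) (-4,-1) (-4,-2) (-4,-3) (-3,-3)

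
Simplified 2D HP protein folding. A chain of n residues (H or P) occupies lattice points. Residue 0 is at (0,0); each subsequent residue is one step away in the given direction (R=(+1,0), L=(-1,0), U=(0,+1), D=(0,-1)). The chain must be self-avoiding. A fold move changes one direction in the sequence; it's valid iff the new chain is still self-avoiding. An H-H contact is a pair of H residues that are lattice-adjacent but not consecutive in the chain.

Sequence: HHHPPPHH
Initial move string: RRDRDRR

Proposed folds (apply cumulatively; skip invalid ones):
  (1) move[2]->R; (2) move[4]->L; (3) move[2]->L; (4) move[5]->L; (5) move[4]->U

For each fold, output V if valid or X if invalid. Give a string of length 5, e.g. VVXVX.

Answer: VXXXV

Derivation:
Initial: RRDRDRR -> [(0, 0), (1, 0), (2, 0), (2, -1), (3, -1), (3, -2), (4, -2), (5, -2)]
Fold 1: move[2]->R => RRRRDRR VALID
Fold 2: move[4]->L => RRRRLRR INVALID (collision), skipped
Fold 3: move[2]->L => RRLRDRR INVALID (collision), skipped
Fold 4: move[5]->L => RRRRDLR INVALID (collision), skipped
Fold 5: move[4]->U => RRRRURR VALID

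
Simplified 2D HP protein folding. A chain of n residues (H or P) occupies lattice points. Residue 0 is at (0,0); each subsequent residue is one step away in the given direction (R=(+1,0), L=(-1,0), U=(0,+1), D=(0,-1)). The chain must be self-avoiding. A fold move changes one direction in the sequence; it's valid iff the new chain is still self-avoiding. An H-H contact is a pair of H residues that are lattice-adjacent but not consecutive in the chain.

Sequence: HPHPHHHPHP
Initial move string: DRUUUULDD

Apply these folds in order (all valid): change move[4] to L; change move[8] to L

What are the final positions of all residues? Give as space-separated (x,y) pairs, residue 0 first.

Initial moves: DRUUUULDD
Fold: move[4]->L => DRUULULDD (positions: [(0, 0), (0, -1), (1, -1), (1, 0), (1, 1), (0, 1), (0, 2), (-1, 2), (-1, 1), (-1, 0)])
Fold: move[8]->L => DRUULULDL (positions: [(0, 0), (0, -1), (1, -1), (1, 0), (1, 1), (0, 1), (0, 2), (-1, 2), (-1, 1), (-2, 1)])

Answer: (0,0) (0,-1) (1,-1) (1,0) (1,1) (0,1) (0,2) (-1,2) (-1,1) (-2,1)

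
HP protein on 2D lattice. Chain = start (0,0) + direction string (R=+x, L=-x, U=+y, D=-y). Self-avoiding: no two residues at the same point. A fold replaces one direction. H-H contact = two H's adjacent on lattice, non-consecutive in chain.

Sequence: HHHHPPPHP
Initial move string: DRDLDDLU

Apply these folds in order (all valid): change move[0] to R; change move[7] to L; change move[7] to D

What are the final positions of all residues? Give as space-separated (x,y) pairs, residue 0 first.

Answer: (0,0) (1,0) (2,0) (2,-1) (1,-1) (1,-2) (1,-3) (0,-3) (0,-4)

Derivation:
Initial moves: DRDLDDLU
Fold: move[0]->R => RRDLDDLU (positions: [(0, 0), (1, 0), (2, 0), (2, -1), (1, -1), (1, -2), (1, -3), (0, -3), (0, -2)])
Fold: move[7]->L => RRDLDDLL (positions: [(0, 0), (1, 0), (2, 0), (2, -1), (1, -1), (1, -2), (1, -3), (0, -3), (-1, -3)])
Fold: move[7]->D => RRDLDDLD (positions: [(0, 0), (1, 0), (2, 0), (2, -1), (1, -1), (1, -2), (1, -3), (0, -3), (0, -4)])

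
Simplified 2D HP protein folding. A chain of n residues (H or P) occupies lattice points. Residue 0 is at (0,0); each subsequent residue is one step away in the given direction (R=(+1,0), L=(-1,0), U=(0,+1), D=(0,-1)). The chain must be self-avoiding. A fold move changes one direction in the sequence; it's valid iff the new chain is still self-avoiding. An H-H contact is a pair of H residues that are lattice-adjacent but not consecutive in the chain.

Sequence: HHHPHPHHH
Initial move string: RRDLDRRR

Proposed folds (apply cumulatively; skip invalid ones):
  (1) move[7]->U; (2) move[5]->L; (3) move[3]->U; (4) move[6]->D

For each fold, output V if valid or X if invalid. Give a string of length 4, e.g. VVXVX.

Initial: RRDLDRRR -> [(0, 0), (1, 0), (2, 0), (2, -1), (1, -1), (1, -2), (2, -2), (3, -2), (4, -2)]
Fold 1: move[7]->U => RRDLDRRU VALID
Fold 2: move[5]->L => RRDLDLRU INVALID (collision), skipped
Fold 3: move[3]->U => RRDUDRRU INVALID (collision), skipped
Fold 4: move[6]->D => RRDLDRDU INVALID (collision), skipped

Answer: VXXX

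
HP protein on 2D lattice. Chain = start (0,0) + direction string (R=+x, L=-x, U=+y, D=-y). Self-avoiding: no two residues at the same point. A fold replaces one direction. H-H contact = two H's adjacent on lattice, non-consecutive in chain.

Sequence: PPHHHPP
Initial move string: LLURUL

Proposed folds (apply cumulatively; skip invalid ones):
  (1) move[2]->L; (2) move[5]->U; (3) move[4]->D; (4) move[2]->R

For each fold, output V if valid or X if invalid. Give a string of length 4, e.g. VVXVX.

Initial: LLURUL -> [(0, 0), (-1, 0), (-2, 0), (-2, 1), (-1, 1), (-1, 2), (-2, 2)]
Fold 1: move[2]->L => LLLRUL INVALID (collision), skipped
Fold 2: move[5]->U => LLURUU VALID
Fold 3: move[4]->D => LLURDU INVALID (collision), skipped
Fold 4: move[2]->R => LLRRUU INVALID (collision), skipped

Answer: XVXX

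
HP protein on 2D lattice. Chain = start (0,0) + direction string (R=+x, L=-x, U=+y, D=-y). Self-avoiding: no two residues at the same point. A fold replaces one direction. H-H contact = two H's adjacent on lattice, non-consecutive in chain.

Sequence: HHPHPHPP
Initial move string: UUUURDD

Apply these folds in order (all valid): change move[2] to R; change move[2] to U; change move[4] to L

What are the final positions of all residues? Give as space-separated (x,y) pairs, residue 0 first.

Initial moves: UUUURDD
Fold: move[2]->R => UURURDD (positions: [(0, 0), (0, 1), (0, 2), (1, 2), (1, 3), (2, 3), (2, 2), (2, 1)])
Fold: move[2]->U => UUUURDD (positions: [(0, 0), (0, 1), (0, 2), (0, 3), (0, 4), (1, 4), (1, 3), (1, 2)])
Fold: move[4]->L => UUUULDD (positions: [(0, 0), (0, 1), (0, 2), (0, 3), (0, 4), (-1, 4), (-1, 3), (-1, 2)])

Answer: (0,0) (0,1) (0,2) (0,3) (0,4) (-1,4) (-1,3) (-1,2)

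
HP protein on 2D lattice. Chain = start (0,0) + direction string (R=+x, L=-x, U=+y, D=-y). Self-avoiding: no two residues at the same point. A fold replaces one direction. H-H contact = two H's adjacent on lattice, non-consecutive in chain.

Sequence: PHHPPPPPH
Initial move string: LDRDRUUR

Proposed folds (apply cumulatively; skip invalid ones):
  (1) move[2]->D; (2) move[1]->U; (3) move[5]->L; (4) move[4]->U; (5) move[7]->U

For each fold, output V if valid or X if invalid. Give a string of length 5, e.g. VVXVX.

Initial: LDRDRUUR -> [(0, 0), (-1, 0), (-1, -1), (0, -1), (0, -2), (1, -2), (1, -1), (1, 0), (2, 0)]
Fold 1: move[2]->D => LDDDRUUR VALID
Fold 2: move[1]->U => LUDDRUUR INVALID (collision), skipped
Fold 3: move[5]->L => LDDDRLUR INVALID (collision), skipped
Fold 4: move[4]->U => LDDDUUUR INVALID (collision), skipped
Fold 5: move[7]->U => LDDDRUUU INVALID (collision), skipped

Answer: VXXXX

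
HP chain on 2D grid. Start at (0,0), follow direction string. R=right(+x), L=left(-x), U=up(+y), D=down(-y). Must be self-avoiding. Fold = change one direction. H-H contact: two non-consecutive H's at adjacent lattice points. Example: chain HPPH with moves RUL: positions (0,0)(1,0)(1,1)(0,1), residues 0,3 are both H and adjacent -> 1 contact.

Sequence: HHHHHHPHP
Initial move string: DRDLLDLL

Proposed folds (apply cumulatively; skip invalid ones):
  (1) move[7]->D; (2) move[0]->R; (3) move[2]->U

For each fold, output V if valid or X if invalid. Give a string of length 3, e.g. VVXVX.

Answer: VVX

Derivation:
Initial: DRDLLDLL -> [(0, 0), (0, -1), (1, -1), (1, -2), (0, -2), (-1, -2), (-1, -3), (-2, -3), (-3, -3)]
Fold 1: move[7]->D => DRDLLDLD VALID
Fold 2: move[0]->R => RRDLLDLD VALID
Fold 3: move[2]->U => RRULLDLD INVALID (collision), skipped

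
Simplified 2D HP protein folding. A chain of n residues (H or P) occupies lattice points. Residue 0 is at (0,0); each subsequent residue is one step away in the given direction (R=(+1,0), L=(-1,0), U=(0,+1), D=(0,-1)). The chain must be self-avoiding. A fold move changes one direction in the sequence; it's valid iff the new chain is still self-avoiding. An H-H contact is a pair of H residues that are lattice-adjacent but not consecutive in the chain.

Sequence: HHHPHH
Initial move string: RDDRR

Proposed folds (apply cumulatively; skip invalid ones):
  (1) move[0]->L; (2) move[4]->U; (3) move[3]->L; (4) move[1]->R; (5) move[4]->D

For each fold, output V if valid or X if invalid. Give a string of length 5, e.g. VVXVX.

Initial: RDDRR -> [(0, 0), (1, 0), (1, -1), (1, -2), (2, -2), (3, -2)]
Fold 1: move[0]->L => LDDRR VALID
Fold 2: move[4]->U => LDDRU VALID
Fold 3: move[3]->L => LDDLU VALID
Fold 4: move[1]->R => LRDLU INVALID (collision), skipped
Fold 5: move[4]->D => LDDLD VALID

Answer: VVVXV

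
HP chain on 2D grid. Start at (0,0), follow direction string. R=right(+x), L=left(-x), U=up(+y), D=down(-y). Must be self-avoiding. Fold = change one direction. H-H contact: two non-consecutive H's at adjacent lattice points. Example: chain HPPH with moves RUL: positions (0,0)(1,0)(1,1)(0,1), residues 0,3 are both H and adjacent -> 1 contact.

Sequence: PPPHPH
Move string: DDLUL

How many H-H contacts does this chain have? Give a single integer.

Positions: [(0, 0), (0, -1), (0, -2), (-1, -2), (-1, -1), (-2, -1)]
No H-H contacts found.

Answer: 0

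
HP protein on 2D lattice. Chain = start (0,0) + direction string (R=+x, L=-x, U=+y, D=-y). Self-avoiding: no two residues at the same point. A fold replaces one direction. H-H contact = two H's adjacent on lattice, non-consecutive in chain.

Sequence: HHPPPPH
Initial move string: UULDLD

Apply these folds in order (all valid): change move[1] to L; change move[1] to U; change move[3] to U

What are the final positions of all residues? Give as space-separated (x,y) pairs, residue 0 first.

Answer: (0,0) (0,1) (0,2) (-1,2) (-1,3) (-2,3) (-2,2)

Derivation:
Initial moves: UULDLD
Fold: move[1]->L => ULLDLD (positions: [(0, 0), (0, 1), (-1, 1), (-2, 1), (-2, 0), (-3, 0), (-3, -1)])
Fold: move[1]->U => UULDLD (positions: [(0, 0), (0, 1), (0, 2), (-1, 2), (-1, 1), (-2, 1), (-2, 0)])
Fold: move[3]->U => UULULD (positions: [(0, 0), (0, 1), (0, 2), (-1, 2), (-1, 3), (-2, 3), (-2, 2)])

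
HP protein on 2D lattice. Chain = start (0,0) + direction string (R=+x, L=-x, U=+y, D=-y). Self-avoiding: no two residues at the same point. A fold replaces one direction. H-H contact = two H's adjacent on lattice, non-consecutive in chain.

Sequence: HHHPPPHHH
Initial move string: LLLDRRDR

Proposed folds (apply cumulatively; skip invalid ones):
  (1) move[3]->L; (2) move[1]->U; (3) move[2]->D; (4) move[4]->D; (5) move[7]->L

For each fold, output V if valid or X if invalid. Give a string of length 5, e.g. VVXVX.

Initial: LLLDRRDR -> [(0, 0), (-1, 0), (-2, 0), (-3, 0), (-3, -1), (-2, -1), (-1, -1), (-1, -2), (0, -2)]
Fold 1: move[3]->L => LLLLRRDR INVALID (collision), skipped
Fold 2: move[1]->U => LULDRRDR INVALID (collision), skipped
Fold 3: move[2]->D => LLDDRRDR VALID
Fold 4: move[4]->D => LLDDDRDR VALID
Fold 5: move[7]->L => LLDDDRDL VALID

Answer: XXVVV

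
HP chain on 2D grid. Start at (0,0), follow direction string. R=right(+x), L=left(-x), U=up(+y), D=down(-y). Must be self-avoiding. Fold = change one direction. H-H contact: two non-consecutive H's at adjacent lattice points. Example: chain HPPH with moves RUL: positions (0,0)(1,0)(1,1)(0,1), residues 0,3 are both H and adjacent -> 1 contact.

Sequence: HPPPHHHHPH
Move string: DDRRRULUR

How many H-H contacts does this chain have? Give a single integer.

Positions: [(0, 0), (0, -1), (0, -2), (1, -2), (2, -2), (3, -2), (3, -1), (2, -1), (2, 0), (3, 0)]
H-H contact: residue 4 @(2,-2) - residue 7 @(2, -1)
H-H contact: residue 6 @(3,-1) - residue 9 @(3, 0)

Answer: 2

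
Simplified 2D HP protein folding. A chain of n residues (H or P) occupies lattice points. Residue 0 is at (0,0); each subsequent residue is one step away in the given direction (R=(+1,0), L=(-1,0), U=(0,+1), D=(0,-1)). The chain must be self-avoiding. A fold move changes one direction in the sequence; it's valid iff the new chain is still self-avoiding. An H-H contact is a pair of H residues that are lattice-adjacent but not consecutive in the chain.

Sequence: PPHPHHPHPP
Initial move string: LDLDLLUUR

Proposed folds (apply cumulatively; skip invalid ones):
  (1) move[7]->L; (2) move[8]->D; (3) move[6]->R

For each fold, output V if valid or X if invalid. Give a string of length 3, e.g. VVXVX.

Initial: LDLDLLUUR -> [(0, 0), (-1, 0), (-1, -1), (-2, -1), (-2, -2), (-3, -2), (-4, -2), (-4, -1), (-4, 0), (-3, 0)]
Fold 1: move[7]->L => LDLDLLULR INVALID (collision), skipped
Fold 2: move[8]->D => LDLDLLUUD INVALID (collision), skipped
Fold 3: move[6]->R => LDLDLLRUR INVALID (collision), skipped

Answer: XXX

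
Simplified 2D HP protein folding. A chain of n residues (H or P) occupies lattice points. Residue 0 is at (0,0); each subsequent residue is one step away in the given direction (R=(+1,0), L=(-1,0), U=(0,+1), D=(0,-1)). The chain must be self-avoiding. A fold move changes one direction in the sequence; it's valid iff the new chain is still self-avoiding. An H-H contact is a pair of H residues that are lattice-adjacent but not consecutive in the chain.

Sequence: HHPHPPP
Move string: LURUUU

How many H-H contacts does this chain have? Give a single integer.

Positions: [(0, 0), (-1, 0), (-1, 1), (0, 1), (0, 2), (0, 3), (0, 4)]
H-H contact: residue 0 @(0,0) - residue 3 @(0, 1)

Answer: 1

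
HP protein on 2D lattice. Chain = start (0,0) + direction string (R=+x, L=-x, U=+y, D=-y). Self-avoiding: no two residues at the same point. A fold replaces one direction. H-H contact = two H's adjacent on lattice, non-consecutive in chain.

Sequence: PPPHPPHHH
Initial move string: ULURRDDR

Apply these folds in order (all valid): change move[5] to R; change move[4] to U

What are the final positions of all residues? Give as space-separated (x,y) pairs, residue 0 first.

Initial moves: ULURRDDR
Fold: move[5]->R => ULURRRDR (positions: [(0, 0), (0, 1), (-1, 1), (-1, 2), (0, 2), (1, 2), (2, 2), (2, 1), (3, 1)])
Fold: move[4]->U => ULURURDR (positions: [(0, 0), (0, 1), (-1, 1), (-1, 2), (0, 2), (0, 3), (1, 3), (1, 2), (2, 2)])

Answer: (0,0) (0,1) (-1,1) (-1,2) (0,2) (0,3) (1,3) (1,2) (2,2)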